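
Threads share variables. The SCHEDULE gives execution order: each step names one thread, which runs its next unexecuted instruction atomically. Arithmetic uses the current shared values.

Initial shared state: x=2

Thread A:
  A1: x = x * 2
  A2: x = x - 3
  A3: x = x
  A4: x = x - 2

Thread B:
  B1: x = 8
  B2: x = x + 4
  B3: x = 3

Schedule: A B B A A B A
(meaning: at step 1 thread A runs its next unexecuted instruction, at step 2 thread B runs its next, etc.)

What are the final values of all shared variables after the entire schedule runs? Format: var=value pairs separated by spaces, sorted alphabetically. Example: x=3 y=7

Step 1: thread A executes A1 (x = x * 2). Shared: x=4. PCs: A@1 B@0
Step 2: thread B executes B1 (x = 8). Shared: x=8. PCs: A@1 B@1
Step 3: thread B executes B2 (x = x + 4). Shared: x=12. PCs: A@1 B@2
Step 4: thread A executes A2 (x = x - 3). Shared: x=9. PCs: A@2 B@2
Step 5: thread A executes A3 (x = x). Shared: x=9. PCs: A@3 B@2
Step 6: thread B executes B3 (x = 3). Shared: x=3. PCs: A@3 B@3
Step 7: thread A executes A4 (x = x - 2). Shared: x=1. PCs: A@4 B@3

Answer: x=1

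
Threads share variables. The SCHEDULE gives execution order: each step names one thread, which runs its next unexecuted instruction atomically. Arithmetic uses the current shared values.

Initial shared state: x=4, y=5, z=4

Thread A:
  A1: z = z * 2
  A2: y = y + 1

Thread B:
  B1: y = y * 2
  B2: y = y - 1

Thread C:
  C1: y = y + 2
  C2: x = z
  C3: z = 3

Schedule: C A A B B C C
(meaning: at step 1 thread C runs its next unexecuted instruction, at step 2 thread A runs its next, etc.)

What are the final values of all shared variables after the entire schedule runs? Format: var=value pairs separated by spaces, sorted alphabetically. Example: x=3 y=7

Step 1: thread C executes C1 (y = y + 2). Shared: x=4 y=7 z=4. PCs: A@0 B@0 C@1
Step 2: thread A executes A1 (z = z * 2). Shared: x=4 y=7 z=8. PCs: A@1 B@0 C@1
Step 3: thread A executes A2 (y = y + 1). Shared: x=4 y=8 z=8. PCs: A@2 B@0 C@1
Step 4: thread B executes B1 (y = y * 2). Shared: x=4 y=16 z=8. PCs: A@2 B@1 C@1
Step 5: thread B executes B2 (y = y - 1). Shared: x=4 y=15 z=8. PCs: A@2 B@2 C@1
Step 6: thread C executes C2 (x = z). Shared: x=8 y=15 z=8. PCs: A@2 B@2 C@2
Step 7: thread C executes C3 (z = 3). Shared: x=8 y=15 z=3. PCs: A@2 B@2 C@3

Answer: x=8 y=15 z=3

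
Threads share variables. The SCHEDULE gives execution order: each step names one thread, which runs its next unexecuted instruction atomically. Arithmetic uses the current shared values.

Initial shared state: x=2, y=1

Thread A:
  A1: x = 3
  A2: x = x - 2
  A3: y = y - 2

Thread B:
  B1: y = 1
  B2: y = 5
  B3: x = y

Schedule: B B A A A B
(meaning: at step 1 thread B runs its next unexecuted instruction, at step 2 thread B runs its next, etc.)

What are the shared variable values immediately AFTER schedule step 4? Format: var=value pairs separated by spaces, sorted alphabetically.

Answer: x=1 y=5

Derivation:
Step 1: thread B executes B1 (y = 1). Shared: x=2 y=1. PCs: A@0 B@1
Step 2: thread B executes B2 (y = 5). Shared: x=2 y=5. PCs: A@0 B@2
Step 3: thread A executes A1 (x = 3). Shared: x=3 y=5. PCs: A@1 B@2
Step 4: thread A executes A2 (x = x - 2). Shared: x=1 y=5. PCs: A@2 B@2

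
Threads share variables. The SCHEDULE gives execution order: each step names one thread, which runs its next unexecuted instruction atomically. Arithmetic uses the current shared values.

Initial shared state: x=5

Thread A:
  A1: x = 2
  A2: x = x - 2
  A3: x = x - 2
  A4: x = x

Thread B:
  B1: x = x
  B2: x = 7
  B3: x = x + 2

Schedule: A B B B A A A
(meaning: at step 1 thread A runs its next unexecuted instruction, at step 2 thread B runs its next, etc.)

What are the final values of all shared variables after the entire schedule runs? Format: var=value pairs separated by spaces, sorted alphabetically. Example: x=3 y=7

Step 1: thread A executes A1 (x = 2). Shared: x=2. PCs: A@1 B@0
Step 2: thread B executes B1 (x = x). Shared: x=2. PCs: A@1 B@1
Step 3: thread B executes B2 (x = 7). Shared: x=7. PCs: A@1 B@2
Step 4: thread B executes B3 (x = x + 2). Shared: x=9. PCs: A@1 B@3
Step 5: thread A executes A2 (x = x - 2). Shared: x=7. PCs: A@2 B@3
Step 6: thread A executes A3 (x = x - 2). Shared: x=5. PCs: A@3 B@3
Step 7: thread A executes A4 (x = x). Shared: x=5. PCs: A@4 B@3

Answer: x=5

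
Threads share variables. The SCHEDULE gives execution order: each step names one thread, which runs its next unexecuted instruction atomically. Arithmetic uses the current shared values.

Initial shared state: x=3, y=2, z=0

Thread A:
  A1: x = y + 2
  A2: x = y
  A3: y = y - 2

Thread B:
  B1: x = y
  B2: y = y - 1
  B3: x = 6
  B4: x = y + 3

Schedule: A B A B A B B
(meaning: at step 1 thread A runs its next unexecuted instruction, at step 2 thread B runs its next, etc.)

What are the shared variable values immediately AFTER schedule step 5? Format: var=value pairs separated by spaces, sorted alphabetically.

Answer: x=2 y=-1 z=0

Derivation:
Step 1: thread A executes A1 (x = y + 2). Shared: x=4 y=2 z=0. PCs: A@1 B@0
Step 2: thread B executes B1 (x = y). Shared: x=2 y=2 z=0. PCs: A@1 B@1
Step 3: thread A executes A2 (x = y). Shared: x=2 y=2 z=0. PCs: A@2 B@1
Step 4: thread B executes B2 (y = y - 1). Shared: x=2 y=1 z=0. PCs: A@2 B@2
Step 5: thread A executes A3 (y = y - 2). Shared: x=2 y=-1 z=0. PCs: A@3 B@2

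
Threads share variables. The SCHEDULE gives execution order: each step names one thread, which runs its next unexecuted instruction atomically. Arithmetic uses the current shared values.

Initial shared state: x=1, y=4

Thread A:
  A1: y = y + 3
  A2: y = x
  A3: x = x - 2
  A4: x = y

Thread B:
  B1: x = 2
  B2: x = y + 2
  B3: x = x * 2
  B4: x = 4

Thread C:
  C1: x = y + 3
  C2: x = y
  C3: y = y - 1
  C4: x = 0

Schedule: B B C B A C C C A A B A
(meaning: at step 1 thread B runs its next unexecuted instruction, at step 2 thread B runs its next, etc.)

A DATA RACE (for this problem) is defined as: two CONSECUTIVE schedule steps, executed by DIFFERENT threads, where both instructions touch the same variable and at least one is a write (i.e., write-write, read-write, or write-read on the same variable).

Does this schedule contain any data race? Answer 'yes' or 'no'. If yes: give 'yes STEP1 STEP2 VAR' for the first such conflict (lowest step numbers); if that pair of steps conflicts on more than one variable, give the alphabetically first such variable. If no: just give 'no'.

Steps 1,2: same thread (B). No race.
Steps 2,3: B(x = y + 2) vs C(x = y + 3). RACE on x (W-W).
Steps 3,4: C(x = y + 3) vs B(x = x * 2). RACE on x (W-W).
Steps 4,5: B(r=x,w=x) vs A(r=y,w=y). No conflict.
Steps 5,6: A(y = y + 3) vs C(x = y). RACE on y (W-R).
Steps 6,7: same thread (C). No race.
Steps 7,8: same thread (C). No race.
Steps 8,9: C(x = 0) vs A(y = x). RACE on x (W-R).
Steps 9,10: same thread (A). No race.
Steps 10,11: A(x = x - 2) vs B(x = 4). RACE on x (W-W).
Steps 11,12: B(x = 4) vs A(x = y). RACE on x (W-W).
First conflict at steps 2,3.

Answer: yes 2 3 x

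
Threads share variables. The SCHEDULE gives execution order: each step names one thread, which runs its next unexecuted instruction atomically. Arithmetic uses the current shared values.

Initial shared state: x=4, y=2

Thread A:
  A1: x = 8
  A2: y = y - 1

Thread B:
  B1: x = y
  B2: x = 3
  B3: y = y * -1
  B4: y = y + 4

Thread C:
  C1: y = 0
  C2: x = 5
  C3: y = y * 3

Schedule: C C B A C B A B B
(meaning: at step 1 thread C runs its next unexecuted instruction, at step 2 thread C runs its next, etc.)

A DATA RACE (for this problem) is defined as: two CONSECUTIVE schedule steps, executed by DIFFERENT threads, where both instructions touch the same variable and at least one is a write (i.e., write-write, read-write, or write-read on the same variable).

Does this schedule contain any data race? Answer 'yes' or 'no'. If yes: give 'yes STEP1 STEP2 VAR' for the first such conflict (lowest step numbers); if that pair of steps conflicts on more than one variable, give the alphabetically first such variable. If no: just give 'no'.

Steps 1,2: same thread (C). No race.
Steps 2,3: C(x = 5) vs B(x = y). RACE on x (W-W).
Steps 3,4: B(x = y) vs A(x = 8). RACE on x (W-W).
Steps 4,5: A(r=-,w=x) vs C(r=y,w=y). No conflict.
Steps 5,6: C(r=y,w=y) vs B(r=-,w=x). No conflict.
Steps 6,7: B(r=-,w=x) vs A(r=y,w=y). No conflict.
Steps 7,8: A(y = y - 1) vs B(y = y * -1). RACE on y (W-W).
Steps 8,9: same thread (B). No race.
First conflict at steps 2,3.

Answer: yes 2 3 x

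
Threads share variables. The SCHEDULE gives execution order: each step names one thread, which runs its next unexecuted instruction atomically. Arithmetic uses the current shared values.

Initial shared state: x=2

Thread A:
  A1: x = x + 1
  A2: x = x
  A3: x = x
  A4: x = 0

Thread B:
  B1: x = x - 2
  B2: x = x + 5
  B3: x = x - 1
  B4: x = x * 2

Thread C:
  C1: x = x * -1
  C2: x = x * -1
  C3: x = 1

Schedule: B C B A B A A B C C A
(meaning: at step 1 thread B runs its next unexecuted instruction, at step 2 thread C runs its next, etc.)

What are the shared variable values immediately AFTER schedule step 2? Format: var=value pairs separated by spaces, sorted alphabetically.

Answer: x=0

Derivation:
Step 1: thread B executes B1 (x = x - 2). Shared: x=0. PCs: A@0 B@1 C@0
Step 2: thread C executes C1 (x = x * -1). Shared: x=0. PCs: A@0 B@1 C@1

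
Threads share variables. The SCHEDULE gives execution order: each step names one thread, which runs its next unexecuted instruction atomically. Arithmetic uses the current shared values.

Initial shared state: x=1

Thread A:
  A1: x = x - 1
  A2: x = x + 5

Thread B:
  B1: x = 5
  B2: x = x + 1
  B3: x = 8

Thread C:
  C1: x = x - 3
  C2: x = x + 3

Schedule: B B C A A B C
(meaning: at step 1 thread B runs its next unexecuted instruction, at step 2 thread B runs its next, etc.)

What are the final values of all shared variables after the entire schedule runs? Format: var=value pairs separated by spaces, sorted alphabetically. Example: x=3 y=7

Answer: x=11

Derivation:
Step 1: thread B executes B1 (x = 5). Shared: x=5. PCs: A@0 B@1 C@0
Step 2: thread B executes B2 (x = x + 1). Shared: x=6. PCs: A@0 B@2 C@0
Step 3: thread C executes C1 (x = x - 3). Shared: x=3. PCs: A@0 B@2 C@1
Step 4: thread A executes A1 (x = x - 1). Shared: x=2. PCs: A@1 B@2 C@1
Step 5: thread A executes A2 (x = x + 5). Shared: x=7. PCs: A@2 B@2 C@1
Step 6: thread B executes B3 (x = 8). Shared: x=8. PCs: A@2 B@3 C@1
Step 7: thread C executes C2 (x = x + 3). Shared: x=11. PCs: A@2 B@3 C@2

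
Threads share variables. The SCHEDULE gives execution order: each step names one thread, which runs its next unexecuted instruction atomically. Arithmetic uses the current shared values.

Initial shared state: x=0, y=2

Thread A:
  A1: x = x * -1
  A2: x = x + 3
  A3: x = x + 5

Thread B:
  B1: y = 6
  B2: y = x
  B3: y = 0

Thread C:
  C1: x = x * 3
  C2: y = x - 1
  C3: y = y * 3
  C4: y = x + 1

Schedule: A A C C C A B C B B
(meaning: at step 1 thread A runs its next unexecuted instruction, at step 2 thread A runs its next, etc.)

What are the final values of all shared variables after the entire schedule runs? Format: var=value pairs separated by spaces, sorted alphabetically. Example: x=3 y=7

Answer: x=14 y=0

Derivation:
Step 1: thread A executes A1 (x = x * -1). Shared: x=0 y=2. PCs: A@1 B@0 C@0
Step 2: thread A executes A2 (x = x + 3). Shared: x=3 y=2. PCs: A@2 B@0 C@0
Step 3: thread C executes C1 (x = x * 3). Shared: x=9 y=2. PCs: A@2 B@0 C@1
Step 4: thread C executes C2 (y = x - 1). Shared: x=9 y=8. PCs: A@2 B@0 C@2
Step 5: thread C executes C3 (y = y * 3). Shared: x=9 y=24. PCs: A@2 B@0 C@3
Step 6: thread A executes A3 (x = x + 5). Shared: x=14 y=24. PCs: A@3 B@0 C@3
Step 7: thread B executes B1 (y = 6). Shared: x=14 y=6. PCs: A@3 B@1 C@3
Step 8: thread C executes C4 (y = x + 1). Shared: x=14 y=15. PCs: A@3 B@1 C@4
Step 9: thread B executes B2 (y = x). Shared: x=14 y=14. PCs: A@3 B@2 C@4
Step 10: thread B executes B3 (y = 0). Shared: x=14 y=0. PCs: A@3 B@3 C@4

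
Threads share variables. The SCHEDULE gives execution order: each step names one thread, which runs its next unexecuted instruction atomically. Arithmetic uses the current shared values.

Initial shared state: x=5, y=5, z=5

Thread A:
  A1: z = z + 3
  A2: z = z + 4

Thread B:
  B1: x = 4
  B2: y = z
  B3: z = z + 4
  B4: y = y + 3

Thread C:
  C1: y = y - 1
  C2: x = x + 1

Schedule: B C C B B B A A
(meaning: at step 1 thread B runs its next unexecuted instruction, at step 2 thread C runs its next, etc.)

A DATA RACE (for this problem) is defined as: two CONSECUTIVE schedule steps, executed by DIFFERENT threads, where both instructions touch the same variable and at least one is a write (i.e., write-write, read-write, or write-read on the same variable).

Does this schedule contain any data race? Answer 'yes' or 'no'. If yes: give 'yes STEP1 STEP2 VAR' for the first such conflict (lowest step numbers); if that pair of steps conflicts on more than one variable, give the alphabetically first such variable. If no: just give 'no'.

Answer: no

Derivation:
Steps 1,2: B(r=-,w=x) vs C(r=y,w=y). No conflict.
Steps 2,3: same thread (C). No race.
Steps 3,4: C(r=x,w=x) vs B(r=z,w=y). No conflict.
Steps 4,5: same thread (B). No race.
Steps 5,6: same thread (B). No race.
Steps 6,7: B(r=y,w=y) vs A(r=z,w=z). No conflict.
Steps 7,8: same thread (A). No race.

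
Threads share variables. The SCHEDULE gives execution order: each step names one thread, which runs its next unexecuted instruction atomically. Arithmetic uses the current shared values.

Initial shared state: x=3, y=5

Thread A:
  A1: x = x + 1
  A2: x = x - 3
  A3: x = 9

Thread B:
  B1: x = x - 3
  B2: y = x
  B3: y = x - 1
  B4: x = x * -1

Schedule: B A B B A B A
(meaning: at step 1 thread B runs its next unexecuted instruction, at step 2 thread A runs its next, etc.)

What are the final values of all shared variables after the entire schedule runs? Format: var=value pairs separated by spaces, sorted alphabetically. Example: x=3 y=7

Step 1: thread B executes B1 (x = x - 3). Shared: x=0 y=5. PCs: A@0 B@1
Step 2: thread A executes A1 (x = x + 1). Shared: x=1 y=5. PCs: A@1 B@1
Step 3: thread B executes B2 (y = x). Shared: x=1 y=1. PCs: A@1 B@2
Step 4: thread B executes B3 (y = x - 1). Shared: x=1 y=0. PCs: A@1 B@3
Step 5: thread A executes A2 (x = x - 3). Shared: x=-2 y=0. PCs: A@2 B@3
Step 6: thread B executes B4 (x = x * -1). Shared: x=2 y=0. PCs: A@2 B@4
Step 7: thread A executes A3 (x = 9). Shared: x=9 y=0. PCs: A@3 B@4

Answer: x=9 y=0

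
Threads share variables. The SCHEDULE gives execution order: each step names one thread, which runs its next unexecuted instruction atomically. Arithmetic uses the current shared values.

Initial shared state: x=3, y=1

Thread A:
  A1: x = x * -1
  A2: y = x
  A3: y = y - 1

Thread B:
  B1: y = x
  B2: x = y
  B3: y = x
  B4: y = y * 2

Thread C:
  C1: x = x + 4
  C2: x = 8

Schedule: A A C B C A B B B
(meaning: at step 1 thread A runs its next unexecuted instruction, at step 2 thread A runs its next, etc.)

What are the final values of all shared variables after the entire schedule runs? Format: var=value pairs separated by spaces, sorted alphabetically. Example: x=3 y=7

Answer: x=0 y=0

Derivation:
Step 1: thread A executes A1 (x = x * -1). Shared: x=-3 y=1. PCs: A@1 B@0 C@0
Step 2: thread A executes A2 (y = x). Shared: x=-3 y=-3. PCs: A@2 B@0 C@0
Step 3: thread C executes C1 (x = x + 4). Shared: x=1 y=-3. PCs: A@2 B@0 C@1
Step 4: thread B executes B1 (y = x). Shared: x=1 y=1. PCs: A@2 B@1 C@1
Step 5: thread C executes C2 (x = 8). Shared: x=8 y=1. PCs: A@2 B@1 C@2
Step 6: thread A executes A3 (y = y - 1). Shared: x=8 y=0. PCs: A@3 B@1 C@2
Step 7: thread B executes B2 (x = y). Shared: x=0 y=0. PCs: A@3 B@2 C@2
Step 8: thread B executes B3 (y = x). Shared: x=0 y=0. PCs: A@3 B@3 C@2
Step 9: thread B executes B4 (y = y * 2). Shared: x=0 y=0. PCs: A@3 B@4 C@2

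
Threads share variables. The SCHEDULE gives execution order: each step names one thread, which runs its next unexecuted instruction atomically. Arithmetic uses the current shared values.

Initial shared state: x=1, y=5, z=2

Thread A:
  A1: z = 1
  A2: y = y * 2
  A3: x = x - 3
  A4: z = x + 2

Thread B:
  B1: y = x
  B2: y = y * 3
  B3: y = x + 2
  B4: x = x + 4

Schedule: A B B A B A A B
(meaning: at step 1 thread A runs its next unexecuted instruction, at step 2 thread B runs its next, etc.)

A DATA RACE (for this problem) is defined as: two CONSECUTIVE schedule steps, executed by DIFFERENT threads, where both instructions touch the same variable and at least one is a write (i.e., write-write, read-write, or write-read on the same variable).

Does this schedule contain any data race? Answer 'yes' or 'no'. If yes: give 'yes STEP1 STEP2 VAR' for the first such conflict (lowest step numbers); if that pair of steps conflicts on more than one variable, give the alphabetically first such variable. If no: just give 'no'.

Steps 1,2: A(r=-,w=z) vs B(r=x,w=y). No conflict.
Steps 2,3: same thread (B). No race.
Steps 3,4: B(y = y * 3) vs A(y = y * 2). RACE on y (W-W).
Steps 4,5: A(y = y * 2) vs B(y = x + 2). RACE on y (W-W).
Steps 5,6: B(y = x + 2) vs A(x = x - 3). RACE on x (R-W).
Steps 6,7: same thread (A). No race.
Steps 7,8: A(z = x + 2) vs B(x = x + 4). RACE on x (R-W).
First conflict at steps 3,4.

Answer: yes 3 4 y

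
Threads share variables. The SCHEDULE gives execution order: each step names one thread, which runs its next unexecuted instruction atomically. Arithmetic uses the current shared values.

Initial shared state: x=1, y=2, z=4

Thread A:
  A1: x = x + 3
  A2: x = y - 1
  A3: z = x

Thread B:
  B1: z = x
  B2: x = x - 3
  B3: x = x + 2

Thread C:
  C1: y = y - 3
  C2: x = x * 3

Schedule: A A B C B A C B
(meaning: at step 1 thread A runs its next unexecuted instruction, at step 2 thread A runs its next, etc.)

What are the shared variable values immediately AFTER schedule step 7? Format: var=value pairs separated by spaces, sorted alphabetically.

Step 1: thread A executes A1 (x = x + 3). Shared: x=4 y=2 z=4. PCs: A@1 B@0 C@0
Step 2: thread A executes A2 (x = y - 1). Shared: x=1 y=2 z=4. PCs: A@2 B@0 C@0
Step 3: thread B executes B1 (z = x). Shared: x=1 y=2 z=1. PCs: A@2 B@1 C@0
Step 4: thread C executes C1 (y = y - 3). Shared: x=1 y=-1 z=1. PCs: A@2 B@1 C@1
Step 5: thread B executes B2 (x = x - 3). Shared: x=-2 y=-1 z=1. PCs: A@2 B@2 C@1
Step 6: thread A executes A3 (z = x). Shared: x=-2 y=-1 z=-2. PCs: A@3 B@2 C@1
Step 7: thread C executes C2 (x = x * 3). Shared: x=-6 y=-1 z=-2. PCs: A@3 B@2 C@2

Answer: x=-6 y=-1 z=-2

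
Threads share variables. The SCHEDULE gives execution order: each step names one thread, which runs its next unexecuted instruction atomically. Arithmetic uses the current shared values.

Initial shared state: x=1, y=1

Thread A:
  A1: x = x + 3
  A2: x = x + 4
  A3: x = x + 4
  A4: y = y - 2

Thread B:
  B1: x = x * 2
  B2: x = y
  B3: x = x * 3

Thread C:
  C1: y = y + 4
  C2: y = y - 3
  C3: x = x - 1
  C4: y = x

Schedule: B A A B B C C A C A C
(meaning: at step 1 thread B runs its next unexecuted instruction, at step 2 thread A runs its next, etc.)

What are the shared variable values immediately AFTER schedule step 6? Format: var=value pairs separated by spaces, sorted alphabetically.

Step 1: thread B executes B1 (x = x * 2). Shared: x=2 y=1. PCs: A@0 B@1 C@0
Step 2: thread A executes A1 (x = x + 3). Shared: x=5 y=1. PCs: A@1 B@1 C@0
Step 3: thread A executes A2 (x = x + 4). Shared: x=9 y=1. PCs: A@2 B@1 C@0
Step 4: thread B executes B2 (x = y). Shared: x=1 y=1. PCs: A@2 B@2 C@0
Step 5: thread B executes B3 (x = x * 3). Shared: x=3 y=1. PCs: A@2 B@3 C@0
Step 6: thread C executes C1 (y = y + 4). Shared: x=3 y=5. PCs: A@2 B@3 C@1

Answer: x=3 y=5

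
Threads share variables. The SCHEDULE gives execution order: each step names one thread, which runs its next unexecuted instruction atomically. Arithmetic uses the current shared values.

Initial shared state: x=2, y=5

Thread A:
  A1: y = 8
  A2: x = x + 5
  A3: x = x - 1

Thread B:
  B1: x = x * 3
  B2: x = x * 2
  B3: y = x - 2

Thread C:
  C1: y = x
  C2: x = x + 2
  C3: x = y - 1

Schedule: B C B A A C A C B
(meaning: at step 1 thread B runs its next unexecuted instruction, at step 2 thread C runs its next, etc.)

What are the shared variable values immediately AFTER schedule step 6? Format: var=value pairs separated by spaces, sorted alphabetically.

Step 1: thread B executes B1 (x = x * 3). Shared: x=6 y=5. PCs: A@0 B@1 C@0
Step 2: thread C executes C1 (y = x). Shared: x=6 y=6. PCs: A@0 B@1 C@1
Step 3: thread B executes B2 (x = x * 2). Shared: x=12 y=6. PCs: A@0 B@2 C@1
Step 4: thread A executes A1 (y = 8). Shared: x=12 y=8. PCs: A@1 B@2 C@1
Step 5: thread A executes A2 (x = x + 5). Shared: x=17 y=8. PCs: A@2 B@2 C@1
Step 6: thread C executes C2 (x = x + 2). Shared: x=19 y=8. PCs: A@2 B@2 C@2

Answer: x=19 y=8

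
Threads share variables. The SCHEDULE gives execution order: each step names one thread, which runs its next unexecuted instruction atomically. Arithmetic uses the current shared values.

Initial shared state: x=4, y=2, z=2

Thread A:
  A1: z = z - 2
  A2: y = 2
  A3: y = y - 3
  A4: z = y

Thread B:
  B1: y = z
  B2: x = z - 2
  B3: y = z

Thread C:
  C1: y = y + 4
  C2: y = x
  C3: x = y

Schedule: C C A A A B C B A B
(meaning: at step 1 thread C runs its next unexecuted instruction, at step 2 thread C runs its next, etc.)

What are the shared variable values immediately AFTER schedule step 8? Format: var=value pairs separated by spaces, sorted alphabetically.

Answer: x=-2 y=0 z=0

Derivation:
Step 1: thread C executes C1 (y = y + 4). Shared: x=4 y=6 z=2. PCs: A@0 B@0 C@1
Step 2: thread C executes C2 (y = x). Shared: x=4 y=4 z=2. PCs: A@0 B@0 C@2
Step 3: thread A executes A1 (z = z - 2). Shared: x=4 y=4 z=0. PCs: A@1 B@0 C@2
Step 4: thread A executes A2 (y = 2). Shared: x=4 y=2 z=0. PCs: A@2 B@0 C@2
Step 5: thread A executes A3 (y = y - 3). Shared: x=4 y=-1 z=0. PCs: A@3 B@0 C@2
Step 6: thread B executes B1 (y = z). Shared: x=4 y=0 z=0. PCs: A@3 B@1 C@2
Step 7: thread C executes C3 (x = y). Shared: x=0 y=0 z=0. PCs: A@3 B@1 C@3
Step 8: thread B executes B2 (x = z - 2). Shared: x=-2 y=0 z=0. PCs: A@3 B@2 C@3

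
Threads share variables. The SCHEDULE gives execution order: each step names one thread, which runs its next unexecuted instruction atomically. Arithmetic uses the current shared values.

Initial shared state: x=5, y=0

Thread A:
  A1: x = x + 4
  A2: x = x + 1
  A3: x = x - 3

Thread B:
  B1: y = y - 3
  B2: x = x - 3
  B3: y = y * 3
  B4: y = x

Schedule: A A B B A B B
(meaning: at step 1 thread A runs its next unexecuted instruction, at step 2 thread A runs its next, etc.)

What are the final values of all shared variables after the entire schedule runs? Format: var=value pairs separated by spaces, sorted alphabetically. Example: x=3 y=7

Step 1: thread A executes A1 (x = x + 4). Shared: x=9 y=0. PCs: A@1 B@0
Step 2: thread A executes A2 (x = x + 1). Shared: x=10 y=0. PCs: A@2 B@0
Step 3: thread B executes B1 (y = y - 3). Shared: x=10 y=-3. PCs: A@2 B@1
Step 4: thread B executes B2 (x = x - 3). Shared: x=7 y=-3. PCs: A@2 B@2
Step 5: thread A executes A3 (x = x - 3). Shared: x=4 y=-3. PCs: A@3 B@2
Step 6: thread B executes B3 (y = y * 3). Shared: x=4 y=-9. PCs: A@3 B@3
Step 7: thread B executes B4 (y = x). Shared: x=4 y=4. PCs: A@3 B@4

Answer: x=4 y=4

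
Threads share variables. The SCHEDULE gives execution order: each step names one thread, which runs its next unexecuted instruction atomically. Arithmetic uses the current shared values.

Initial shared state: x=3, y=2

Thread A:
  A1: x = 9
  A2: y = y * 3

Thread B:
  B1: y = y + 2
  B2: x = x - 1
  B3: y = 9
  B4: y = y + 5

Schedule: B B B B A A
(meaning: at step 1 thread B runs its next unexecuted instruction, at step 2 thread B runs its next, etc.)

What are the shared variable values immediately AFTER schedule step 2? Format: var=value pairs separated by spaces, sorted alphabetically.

Step 1: thread B executes B1 (y = y + 2). Shared: x=3 y=4. PCs: A@0 B@1
Step 2: thread B executes B2 (x = x - 1). Shared: x=2 y=4. PCs: A@0 B@2

Answer: x=2 y=4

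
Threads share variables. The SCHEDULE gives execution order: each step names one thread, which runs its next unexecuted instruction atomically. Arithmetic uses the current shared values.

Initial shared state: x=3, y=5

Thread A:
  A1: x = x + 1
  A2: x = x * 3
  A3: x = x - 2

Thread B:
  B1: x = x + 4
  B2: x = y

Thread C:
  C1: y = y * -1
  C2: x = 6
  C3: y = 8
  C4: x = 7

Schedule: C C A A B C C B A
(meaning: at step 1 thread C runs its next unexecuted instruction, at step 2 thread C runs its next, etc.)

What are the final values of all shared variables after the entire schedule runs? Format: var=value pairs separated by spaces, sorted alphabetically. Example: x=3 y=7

Answer: x=6 y=8

Derivation:
Step 1: thread C executes C1 (y = y * -1). Shared: x=3 y=-5. PCs: A@0 B@0 C@1
Step 2: thread C executes C2 (x = 6). Shared: x=6 y=-5. PCs: A@0 B@0 C@2
Step 3: thread A executes A1 (x = x + 1). Shared: x=7 y=-5. PCs: A@1 B@0 C@2
Step 4: thread A executes A2 (x = x * 3). Shared: x=21 y=-5. PCs: A@2 B@0 C@2
Step 5: thread B executes B1 (x = x + 4). Shared: x=25 y=-5. PCs: A@2 B@1 C@2
Step 6: thread C executes C3 (y = 8). Shared: x=25 y=8. PCs: A@2 B@1 C@3
Step 7: thread C executes C4 (x = 7). Shared: x=7 y=8. PCs: A@2 B@1 C@4
Step 8: thread B executes B2 (x = y). Shared: x=8 y=8. PCs: A@2 B@2 C@4
Step 9: thread A executes A3 (x = x - 2). Shared: x=6 y=8. PCs: A@3 B@2 C@4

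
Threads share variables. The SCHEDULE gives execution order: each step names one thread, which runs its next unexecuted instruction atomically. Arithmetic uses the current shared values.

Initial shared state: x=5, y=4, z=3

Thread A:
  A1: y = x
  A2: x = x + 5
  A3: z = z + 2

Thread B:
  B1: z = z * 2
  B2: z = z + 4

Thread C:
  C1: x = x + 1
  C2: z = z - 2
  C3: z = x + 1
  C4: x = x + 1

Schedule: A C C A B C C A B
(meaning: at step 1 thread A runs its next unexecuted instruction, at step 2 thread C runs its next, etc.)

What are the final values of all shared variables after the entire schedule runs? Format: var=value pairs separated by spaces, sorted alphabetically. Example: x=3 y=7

Step 1: thread A executes A1 (y = x). Shared: x=5 y=5 z=3. PCs: A@1 B@0 C@0
Step 2: thread C executes C1 (x = x + 1). Shared: x=6 y=5 z=3. PCs: A@1 B@0 C@1
Step 3: thread C executes C2 (z = z - 2). Shared: x=6 y=5 z=1. PCs: A@1 B@0 C@2
Step 4: thread A executes A2 (x = x + 5). Shared: x=11 y=5 z=1. PCs: A@2 B@0 C@2
Step 5: thread B executes B1 (z = z * 2). Shared: x=11 y=5 z=2. PCs: A@2 B@1 C@2
Step 6: thread C executes C3 (z = x + 1). Shared: x=11 y=5 z=12. PCs: A@2 B@1 C@3
Step 7: thread C executes C4 (x = x + 1). Shared: x=12 y=5 z=12. PCs: A@2 B@1 C@4
Step 8: thread A executes A3 (z = z + 2). Shared: x=12 y=5 z=14. PCs: A@3 B@1 C@4
Step 9: thread B executes B2 (z = z + 4). Shared: x=12 y=5 z=18. PCs: A@3 B@2 C@4

Answer: x=12 y=5 z=18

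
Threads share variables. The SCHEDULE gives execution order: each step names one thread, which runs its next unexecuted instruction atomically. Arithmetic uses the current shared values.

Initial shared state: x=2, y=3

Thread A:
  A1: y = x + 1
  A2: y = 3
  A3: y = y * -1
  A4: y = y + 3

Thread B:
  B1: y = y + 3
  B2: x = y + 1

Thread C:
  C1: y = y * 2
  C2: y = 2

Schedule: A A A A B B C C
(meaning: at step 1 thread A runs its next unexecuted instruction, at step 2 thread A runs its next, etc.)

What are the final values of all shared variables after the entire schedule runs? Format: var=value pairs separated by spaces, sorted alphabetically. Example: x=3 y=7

Step 1: thread A executes A1 (y = x + 1). Shared: x=2 y=3. PCs: A@1 B@0 C@0
Step 2: thread A executes A2 (y = 3). Shared: x=2 y=3. PCs: A@2 B@0 C@0
Step 3: thread A executes A3 (y = y * -1). Shared: x=2 y=-3. PCs: A@3 B@0 C@0
Step 4: thread A executes A4 (y = y + 3). Shared: x=2 y=0. PCs: A@4 B@0 C@0
Step 5: thread B executes B1 (y = y + 3). Shared: x=2 y=3. PCs: A@4 B@1 C@0
Step 6: thread B executes B2 (x = y + 1). Shared: x=4 y=3. PCs: A@4 B@2 C@0
Step 7: thread C executes C1 (y = y * 2). Shared: x=4 y=6. PCs: A@4 B@2 C@1
Step 8: thread C executes C2 (y = 2). Shared: x=4 y=2. PCs: A@4 B@2 C@2

Answer: x=4 y=2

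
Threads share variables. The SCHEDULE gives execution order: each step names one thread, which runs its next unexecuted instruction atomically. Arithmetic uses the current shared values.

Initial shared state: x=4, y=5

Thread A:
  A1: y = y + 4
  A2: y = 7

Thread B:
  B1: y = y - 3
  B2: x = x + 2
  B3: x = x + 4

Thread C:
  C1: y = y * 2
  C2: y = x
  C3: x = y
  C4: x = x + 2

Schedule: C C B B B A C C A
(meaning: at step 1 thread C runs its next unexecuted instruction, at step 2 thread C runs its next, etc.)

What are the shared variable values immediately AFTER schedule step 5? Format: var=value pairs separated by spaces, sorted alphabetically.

Answer: x=10 y=1

Derivation:
Step 1: thread C executes C1 (y = y * 2). Shared: x=4 y=10. PCs: A@0 B@0 C@1
Step 2: thread C executes C2 (y = x). Shared: x=4 y=4. PCs: A@0 B@0 C@2
Step 3: thread B executes B1 (y = y - 3). Shared: x=4 y=1. PCs: A@0 B@1 C@2
Step 4: thread B executes B2 (x = x + 2). Shared: x=6 y=1. PCs: A@0 B@2 C@2
Step 5: thread B executes B3 (x = x + 4). Shared: x=10 y=1. PCs: A@0 B@3 C@2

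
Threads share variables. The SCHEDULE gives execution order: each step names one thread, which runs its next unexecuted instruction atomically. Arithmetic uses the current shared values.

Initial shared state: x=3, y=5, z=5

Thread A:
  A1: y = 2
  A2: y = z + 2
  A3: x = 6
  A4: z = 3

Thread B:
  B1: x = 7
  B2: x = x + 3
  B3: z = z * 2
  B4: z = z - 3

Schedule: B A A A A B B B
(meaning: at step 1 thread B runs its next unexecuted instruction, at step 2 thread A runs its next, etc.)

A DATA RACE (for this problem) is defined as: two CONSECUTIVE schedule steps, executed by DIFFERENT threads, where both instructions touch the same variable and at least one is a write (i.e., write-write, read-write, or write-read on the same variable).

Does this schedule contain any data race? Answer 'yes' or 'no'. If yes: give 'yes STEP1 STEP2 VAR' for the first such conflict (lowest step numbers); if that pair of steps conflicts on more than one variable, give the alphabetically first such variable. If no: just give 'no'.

Steps 1,2: B(r=-,w=x) vs A(r=-,w=y). No conflict.
Steps 2,3: same thread (A). No race.
Steps 3,4: same thread (A). No race.
Steps 4,5: same thread (A). No race.
Steps 5,6: A(r=-,w=z) vs B(r=x,w=x). No conflict.
Steps 6,7: same thread (B). No race.
Steps 7,8: same thread (B). No race.

Answer: no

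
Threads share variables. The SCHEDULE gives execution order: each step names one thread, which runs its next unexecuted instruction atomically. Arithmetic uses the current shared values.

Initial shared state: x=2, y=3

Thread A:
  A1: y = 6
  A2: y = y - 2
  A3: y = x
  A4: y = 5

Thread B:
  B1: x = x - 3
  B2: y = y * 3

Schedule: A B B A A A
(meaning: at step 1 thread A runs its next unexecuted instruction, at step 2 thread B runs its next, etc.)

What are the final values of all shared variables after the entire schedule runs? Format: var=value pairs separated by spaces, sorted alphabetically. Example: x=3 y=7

Step 1: thread A executes A1 (y = 6). Shared: x=2 y=6. PCs: A@1 B@0
Step 2: thread B executes B1 (x = x - 3). Shared: x=-1 y=6. PCs: A@1 B@1
Step 3: thread B executes B2 (y = y * 3). Shared: x=-1 y=18. PCs: A@1 B@2
Step 4: thread A executes A2 (y = y - 2). Shared: x=-1 y=16. PCs: A@2 B@2
Step 5: thread A executes A3 (y = x). Shared: x=-1 y=-1. PCs: A@3 B@2
Step 6: thread A executes A4 (y = 5). Shared: x=-1 y=5. PCs: A@4 B@2

Answer: x=-1 y=5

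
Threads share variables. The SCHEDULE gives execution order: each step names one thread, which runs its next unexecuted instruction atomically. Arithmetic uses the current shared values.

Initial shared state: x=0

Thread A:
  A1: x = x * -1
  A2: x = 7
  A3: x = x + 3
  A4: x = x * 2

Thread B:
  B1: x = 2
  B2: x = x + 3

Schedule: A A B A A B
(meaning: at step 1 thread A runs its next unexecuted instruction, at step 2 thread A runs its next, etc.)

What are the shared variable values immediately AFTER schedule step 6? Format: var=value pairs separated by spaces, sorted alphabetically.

Step 1: thread A executes A1 (x = x * -1). Shared: x=0. PCs: A@1 B@0
Step 2: thread A executes A2 (x = 7). Shared: x=7. PCs: A@2 B@0
Step 3: thread B executes B1 (x = 2). Shared: x=2. PCs: A@2 B@1
Step 4: thread A executes A3 (x = x + 3). Shared: x=5. PCs: A@3 B@1
Step 5: thread A executes A4 (x = x * 2). Shared: x=10. PCs: A@4 B@1
Step 6: thread B executes B2 (x = x + 3). Shared: x=13. PCs: A@4 B@2

Answer: x=13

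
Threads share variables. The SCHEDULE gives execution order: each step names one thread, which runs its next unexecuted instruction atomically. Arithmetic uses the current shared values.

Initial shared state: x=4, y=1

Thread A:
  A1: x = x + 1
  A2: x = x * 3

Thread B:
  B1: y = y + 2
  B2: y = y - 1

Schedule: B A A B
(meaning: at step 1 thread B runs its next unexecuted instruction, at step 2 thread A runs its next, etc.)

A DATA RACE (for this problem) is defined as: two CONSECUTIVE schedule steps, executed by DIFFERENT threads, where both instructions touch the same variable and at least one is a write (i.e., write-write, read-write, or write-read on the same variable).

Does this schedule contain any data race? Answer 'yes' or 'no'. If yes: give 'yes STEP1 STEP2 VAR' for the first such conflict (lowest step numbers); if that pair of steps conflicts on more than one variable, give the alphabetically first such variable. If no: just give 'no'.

Answer: no

Derivation:
Steps 1,2: B(r=y,w=y) vs A(r=x,w=x). No conflict.
Steps 2,3: same thread (A). No race.
Steps 3,4: A(r=x,w=x) vs B(r=y,w=y). No conflict.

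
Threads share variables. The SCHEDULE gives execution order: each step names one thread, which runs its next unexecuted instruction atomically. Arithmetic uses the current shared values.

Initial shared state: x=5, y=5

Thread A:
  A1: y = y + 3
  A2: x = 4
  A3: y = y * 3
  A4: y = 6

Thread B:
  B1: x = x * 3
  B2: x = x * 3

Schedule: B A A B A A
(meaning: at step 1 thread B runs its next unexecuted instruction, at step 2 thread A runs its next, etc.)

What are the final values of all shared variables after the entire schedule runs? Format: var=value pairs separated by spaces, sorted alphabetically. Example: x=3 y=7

Step 1: thread B executes B1 (x = x * 3). Shared: x=15 y=5. PCs: A@0 B@1
Step 2: thread A executes A1 (y = y + 3). Shared: x=15 y=8. PCs: A@1 B@1
Step 3: thread A executes A2 (x = 4). Shared: x=4 y=8. PCs: A@2 B@1
Step 4: thread B executes B2 (x = x * 3). Shared: x=12 y=8. PCs: A@2 B@2
Step 5: thread A executes A3 (y = y * 3). Shared: x=12 y=24. PCs: A@3 B@2
Step 6: thread A executes A4 (y = 6). Shared: x=12 y=6. PCs: A@4 B@2

Answer: x=12 y=6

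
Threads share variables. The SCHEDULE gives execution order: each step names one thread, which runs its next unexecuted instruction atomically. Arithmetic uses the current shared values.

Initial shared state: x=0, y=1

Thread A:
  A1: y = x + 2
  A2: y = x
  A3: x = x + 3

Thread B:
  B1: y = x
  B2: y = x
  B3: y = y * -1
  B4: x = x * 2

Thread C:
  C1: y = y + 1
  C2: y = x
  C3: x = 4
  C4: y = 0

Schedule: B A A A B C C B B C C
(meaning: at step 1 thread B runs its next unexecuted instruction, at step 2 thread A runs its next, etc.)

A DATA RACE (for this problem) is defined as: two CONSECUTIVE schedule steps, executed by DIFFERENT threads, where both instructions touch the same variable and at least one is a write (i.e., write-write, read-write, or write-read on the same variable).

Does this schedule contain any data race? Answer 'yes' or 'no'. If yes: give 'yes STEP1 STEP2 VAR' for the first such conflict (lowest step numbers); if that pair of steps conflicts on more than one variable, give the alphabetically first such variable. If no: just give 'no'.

Answer: yes 1 2 y

Derivation:
Steps 1,2: B(y = x) vs A(y = x + 2). RACE on y (W-W).
Steps 2,3: same thread (A). No race.
Steps 3,4: same thread (A). No race.
Steps 4,5: A(x = x + 3) vs B(y = x). RACE on x (W-R).
Steps 5,6: B(y = x) vs C(y = y + 1). RACE on y (W-W).
Steps 6,7: same thread (C). No race.
Steps 7,8: C(y = x) vs B(y = y * -1). RACE on y (W-W).
Steps 8,9: same thread (B). No race.
Steps 9,10: B(x = x * 2) vs C(x = 4). RACE on x (W-W).
Steps 10,11: same thread (C). No race.
First conflict at steps 1,2.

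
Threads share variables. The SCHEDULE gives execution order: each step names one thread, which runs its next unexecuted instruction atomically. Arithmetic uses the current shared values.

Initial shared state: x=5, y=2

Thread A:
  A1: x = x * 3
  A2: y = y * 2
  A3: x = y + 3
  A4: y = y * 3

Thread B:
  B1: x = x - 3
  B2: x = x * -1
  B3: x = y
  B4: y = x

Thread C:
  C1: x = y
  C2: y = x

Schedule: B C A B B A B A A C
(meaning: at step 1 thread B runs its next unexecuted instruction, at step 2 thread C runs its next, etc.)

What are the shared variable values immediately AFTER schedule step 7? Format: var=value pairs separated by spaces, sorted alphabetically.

Answer: x=2 y=2

Derivation:
Step 1: thread B executes B1 (x = x - 3). Shared: x=2 y=2. PCs: A@0 B@1 C@0
Step 2: thread C executes C1 (x = y). Shared: x=2 y=2. PCs: A@0 B@1 C@1
Step 3: thread A executes A1 (x = x * 3). Shared: x=6 y=2. PCs: A@1 B@1 C@1
Step 4: thread B executes B2 (x = x * -1). Shared: x=-6 y=2. PCs: A@1 B@2 C@1
Step 5: thread B executes B3 (x = y). Shared: x=2 y=2. PCs: A@1 B@3 C@1
Step 6: thread A executes A2 (y = y * 2). Shared: x=2 y=4. PCs: A@2 B@3 C@1
Step 7: thread B executes B4 (y = x). Shared: x=2 y=2. PCs: A@2 B@4 C@1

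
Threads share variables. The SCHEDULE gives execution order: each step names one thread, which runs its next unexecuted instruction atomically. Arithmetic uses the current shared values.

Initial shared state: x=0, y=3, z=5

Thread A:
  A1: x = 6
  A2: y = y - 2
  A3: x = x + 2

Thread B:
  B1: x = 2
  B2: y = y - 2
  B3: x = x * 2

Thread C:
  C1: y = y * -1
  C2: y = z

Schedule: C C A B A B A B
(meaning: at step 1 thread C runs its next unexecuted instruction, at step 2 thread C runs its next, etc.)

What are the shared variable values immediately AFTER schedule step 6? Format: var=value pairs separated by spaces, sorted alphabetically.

Answer: x=2 y=1 z=5

Derivation:
Step 1: thread C executes C1 (y = y * -1). Shared: x=0 y=-3 z=5. PCs: A@0 B@0 C@1
Step 2: thread C executes C2 (y = z). Shared: x=0 y=5 z=5. PCs: A@0 B@0 C@2
Step 3: thread A executes A1 (x = 6). Shared: x=6 y=5 z=5. PCs: A@1 B@0 C@2
Step 4: thread B executes B1 (x = 2). Shared: x=2 y=5 z=5. PCs: A@1 B@1 C@2
Step 5: thread A executes A2 (y = y - 2). Shared: x=2 y=3 z=5. PCs: A@2 B@1 C@2
Step 6: thread B executes B2 (y = y - 2). Shared: x=2 y=1 z=5. PCs: A@2 B@2 C@2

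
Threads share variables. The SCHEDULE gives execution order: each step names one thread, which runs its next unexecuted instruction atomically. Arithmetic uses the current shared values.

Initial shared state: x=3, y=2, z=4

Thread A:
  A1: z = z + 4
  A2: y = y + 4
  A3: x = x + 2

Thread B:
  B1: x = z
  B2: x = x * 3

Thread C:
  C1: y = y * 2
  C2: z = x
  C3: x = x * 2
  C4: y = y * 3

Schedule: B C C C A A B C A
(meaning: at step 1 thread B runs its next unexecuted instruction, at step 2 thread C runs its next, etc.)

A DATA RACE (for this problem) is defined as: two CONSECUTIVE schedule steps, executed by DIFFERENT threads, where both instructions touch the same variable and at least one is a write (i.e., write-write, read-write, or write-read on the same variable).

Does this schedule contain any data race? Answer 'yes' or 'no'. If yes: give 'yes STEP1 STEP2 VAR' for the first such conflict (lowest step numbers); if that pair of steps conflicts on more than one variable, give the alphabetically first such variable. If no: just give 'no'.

Steps 1,2: B(r=z,w=x) vs C(r=y,w=y). No conflict.
Steps 2,3: same thread (C). No race.
Steps 3,4: same thread (C). No race.
Steps 4,5: C(r=x,w=x) vs A(r=z,w=z). No conflict.
Steps 5,6: same thread (A). No race.
Steps 6,7: A(r=y,w=y) vs B(r=x,w=x). No conflict.
Steps 7,8: B(r=x,w=x) vs C(r=y,w=y). No conflict.
Steps 8,9: C(r=y,w=y) vs A(r=x,w=x). No conflict.

Answer: no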